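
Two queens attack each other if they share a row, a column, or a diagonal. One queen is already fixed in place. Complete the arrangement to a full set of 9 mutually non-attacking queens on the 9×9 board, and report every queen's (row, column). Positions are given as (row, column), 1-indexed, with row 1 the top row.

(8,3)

Row 1: attacked by (8,3)→{3}. Safe: 1, 2, 4, 5, 6, 7, 8, 9. Place at column 2.
Row 2: attacked by (1,2)→{1,2,3}; (8,3)→{3,9}. Safe: 4, 5, 6, 7, 8. Place at column 7.
Row 3: attacked by (1,2)→{2,4}; (2,7)→{6,7,8}; (8,3)→{3,8}. Safe: 1, 5, 9. Place at column 5.
Row 4: attacked by (1,2)→{2,5}; (2,7)→{5,7,9}; (3,5)→{4,5,6}; (8,3)→{3,7}. Safe: 1, 8. Place at column 8.
Row 5: attacked by (1,2)→{2,6}; (2,7)→{4,7}; (3,5)→{3,5,7}; (4,8)→{7,8,9}; (8,3)→{3,6}. Safe: 1. Place at column 1.
Row 6: attacked by (1,2)→{2,7}; (2,7)→{3,7}; (3,5)→{2,5,8}; (4,8)→{6,8}; (5,1)→{1,2}; (8,3)→{1,3,5}. Safe: 4, 9. Place at column 4.
Row 7: attacked by (1,2)→{2,8}; (2,7)→{2,7}; (3,5)→{1,5,9}; (4,8)→{5,8}; (5,1)→{1,3}; (6,4)→{3,4,5}; (8,3)→{2,3,4}. Safe: 6. Place at column 6.
Row 9: attacked by (1,2)→{2}; (2,7)→{7}; (3,5)→{5}; (4,8)→{3,8}; (5,1)→{1,5}; (6,4)→{1,4,7}; (7,6)→{4,6,8}; (8,3)→{2,3,4}. Safe: 9. Place at column 9.
Columns [2, 7, 5, 8, 1, 4, 6, 3, 9], r−c [-1, -5, -2, -4, 4, 2, 1, 5, 0], r+c [3, 9, 8, 12, 6, 10, 13, 11, 18] are all distinct, so no two queens attack.

(1,2) (2,7) (3,5) (4,8) (5,1) (6,4) (7,6) (8,3) (9,9)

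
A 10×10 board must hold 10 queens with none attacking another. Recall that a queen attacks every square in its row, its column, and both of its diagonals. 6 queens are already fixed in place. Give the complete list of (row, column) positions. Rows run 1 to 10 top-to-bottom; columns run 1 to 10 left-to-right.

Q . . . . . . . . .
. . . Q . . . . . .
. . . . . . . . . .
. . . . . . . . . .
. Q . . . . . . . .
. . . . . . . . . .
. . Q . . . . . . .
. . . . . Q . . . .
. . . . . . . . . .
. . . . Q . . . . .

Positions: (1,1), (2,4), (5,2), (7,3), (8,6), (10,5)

Row 3: attacked by (1,1)→{1,3}; (2,4)→{3,4,5}; (5,2)→{2,4}; (7,3)→{3,7}; (8,6)→{1,6}; (10,5)→{5}. Safe: 8, 9, 10. Place at column 9.
Row 4: attacked by (1,1)→{1,4}; (2,4)→{2,4,6}; (3,9)→{8,9,10}; (5,2)→{1,2,3}; (7,3)→{3,6}; (8,6)→{2,6,10}; (10,5)→{5}. Safe: 7. Place at column 7.
Row 6: attacked by (1,1)→{1,6}; (2,4)→{4,8}; (3,9)→{6,9}; (4,7)→{5,7,9}; (5,2)→{1,2,3}; (7,3)→{2,3,4}; (8,6)→{4,6,8}; (10,5)→{1,5,9}. Safe: 10. Place at column 10.
Row 9: attacked by (1,1)→{1,9}; (2,4)→{4}; (3,9)→{3,9}; (4,7)→{2,7}; (5,2)→{2,6}; (6,10)→{7,10}; (7,3)→{1,3,5}; (8,6)→{5,6,7}; (10,5)→{4,5,6}. Safe: 8. Place at column 8.
Columns [1, 4, 9, 7, 2, 10, 3, 6, 8, 5], r−c [0, -2, -6, -3, 3, -4, 4, 2, 1, 5], r+c [2, 6, 12, 11, 7, 16, 10, 14, 17, 15] are all distinct, so no two queens attack.

(1,1) (2,4) (3,9) (4,7) (5,2) (6,10) (7,3) (8,6) (9,8) (10,5)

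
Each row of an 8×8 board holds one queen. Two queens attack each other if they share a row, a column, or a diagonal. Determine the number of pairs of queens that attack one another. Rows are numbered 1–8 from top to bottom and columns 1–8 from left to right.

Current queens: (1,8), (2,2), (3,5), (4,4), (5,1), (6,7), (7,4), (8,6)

Same column: (4,4)–(7,4) (column 4).
Same diagonal: (2,2)–(4,4) (|2−4| = |2−4| = 2); (3,5)–(4,4) (|3−4| = |5−4| = 1).
Total attacking pairs: 3.

3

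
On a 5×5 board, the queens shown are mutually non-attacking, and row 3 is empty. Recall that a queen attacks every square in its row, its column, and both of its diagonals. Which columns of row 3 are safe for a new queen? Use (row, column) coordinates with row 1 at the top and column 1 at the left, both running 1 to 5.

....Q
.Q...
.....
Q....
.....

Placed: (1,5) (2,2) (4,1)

columns 4

(1,5) attacks row 3 at column 5 and diagonals 3.
(2,2) attacks row 3 at column 2 and diagonals 1, 3.
(4,1) attacks row 3 at column 1 and diagonals 2.
Attacked columns: {1, 2, 3, 5}. Safe: {4}.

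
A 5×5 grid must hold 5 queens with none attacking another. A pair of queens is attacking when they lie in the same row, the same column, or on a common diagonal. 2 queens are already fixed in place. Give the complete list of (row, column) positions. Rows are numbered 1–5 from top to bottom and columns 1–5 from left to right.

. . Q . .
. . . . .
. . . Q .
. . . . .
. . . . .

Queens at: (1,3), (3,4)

Row 2: attacked by (1,3)→{2,3,4}; (3,4)→{3,4,5}. Safe: 1. Place at column 1.
Row 4: attacked by (1,3)→{3}; (2,1)→{1,3}; (3,4)→{3,4,5}. Safe: 2. Place at column 2.
Row 5: attacked by (1,3)→{3}; (2,1)→{1,4}; (3,4)→{2,4}; (4,2)→{1,2,3}. Safe: 5. Place at column 5.
Columns [3, 1, 4, 2, 5], r−c [-2, 1, -1, 2, 0], r+c [4, 3, 7, 6, 10] are all distinct, so no two queens attack.

(1,3) (2,1) (3,4) (4,2) (5,5)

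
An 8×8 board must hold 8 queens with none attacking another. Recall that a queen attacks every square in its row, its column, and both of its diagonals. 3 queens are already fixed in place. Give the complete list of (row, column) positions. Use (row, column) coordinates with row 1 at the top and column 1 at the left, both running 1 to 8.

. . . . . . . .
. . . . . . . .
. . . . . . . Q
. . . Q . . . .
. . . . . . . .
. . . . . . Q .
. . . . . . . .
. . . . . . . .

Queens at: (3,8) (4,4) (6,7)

(1,3) (2,5) (3,8) (4,4) (5,1) (6,7) (7,2) (8,6)

Row 1: attacked by (3,8)→{6,8}; (4,4)→{1,4,7}; (6,7)→{2,7}. Safe: 3, 5. Place at column 3.
Row 2: attacked by (1,3)→{2,3,4}; (3,8)→{7,8}; (4,4)→{2,4,6}; (6,7)→{3,7}. Safe: 1, 5. Place at column 5.
Row 5: attacked by (1,3)→{3,7}; (2,5)→{2,5,8}; (3,8)→{6,8}; (4,4)→{3,4,5}; (6,7)→{6,7,8}. Safe: 1. Place at column 1.
Row 7: attacked by (1,3)→{3}; (2,5)→{5}; (3,8)→{4,8}; (4,4)→{1,4,7}; (5,1)→{1,3}; (6,7)→{6,7,8}. Safe: 2. Place at column 2.
Row 8: attacked by (1,3)→{3}; (2,5)→{5}; (3,8)→{3,8}; (4,4)→{4,8}; (5,1)→{1,4}; (6,7)→{5,7}; (7,2)→{1,2,3}. Safe: 6. Place at column 6.
Columns [3, 5, 8, 4, 1, 7, 2, 6], r−c [-2, -3, -5, 0, 4, -1, 5, 2], r+c [4, 7, 11, 8, 6, 13, 9, 14] are all distinct, so no two queens attack.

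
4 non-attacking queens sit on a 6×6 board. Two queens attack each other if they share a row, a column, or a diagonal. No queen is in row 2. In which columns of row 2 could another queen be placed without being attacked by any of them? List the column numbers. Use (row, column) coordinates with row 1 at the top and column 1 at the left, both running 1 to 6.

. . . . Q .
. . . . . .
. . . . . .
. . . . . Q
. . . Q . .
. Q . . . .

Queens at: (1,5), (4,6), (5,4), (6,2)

(1,5) attacks row 2 at column 5 and diagonals 4, 6.
(4,6) attacks row 2 at column 6 and diagonals 4.
(5,4) attacks row 2 at column 4 and diagonals 1.
(6,2) attacks row 2 at column 2 and diagonals 6.
Attacked columns: {1, 2, 4, 5, 6}. Safe: {3}.

columns 3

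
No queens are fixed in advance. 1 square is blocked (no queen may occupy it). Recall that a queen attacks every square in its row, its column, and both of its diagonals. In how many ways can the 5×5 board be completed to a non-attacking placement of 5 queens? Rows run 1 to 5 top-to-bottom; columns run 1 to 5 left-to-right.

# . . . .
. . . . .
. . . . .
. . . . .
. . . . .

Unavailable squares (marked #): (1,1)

8

Branch on row 1: col 2 → 2; col 3 → 2; col 4 → 2; col 5 → 2.
Sum: 2 + 2 + 2 + 2 = 8.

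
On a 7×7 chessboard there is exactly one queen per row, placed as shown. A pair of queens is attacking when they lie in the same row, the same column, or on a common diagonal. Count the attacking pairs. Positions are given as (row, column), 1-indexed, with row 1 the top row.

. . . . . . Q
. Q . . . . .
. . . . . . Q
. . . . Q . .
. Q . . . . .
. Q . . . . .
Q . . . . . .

Same column: (1,7)–(3,7) (column 7); (2,2)–(5,2) (column 2); (2,2)–(6,2) (column 2); (5,2)–(6,2) (column 2).
Same diagonal: (1,7)–(6,2) (|1−6| = |7−2| = 5); (1,7)–(7,1) (|1−7| = |7−1| = 6); (6,2)–(7,1) (|6−7| = |2−1| = 1).
Total attacking pairs: 7.

7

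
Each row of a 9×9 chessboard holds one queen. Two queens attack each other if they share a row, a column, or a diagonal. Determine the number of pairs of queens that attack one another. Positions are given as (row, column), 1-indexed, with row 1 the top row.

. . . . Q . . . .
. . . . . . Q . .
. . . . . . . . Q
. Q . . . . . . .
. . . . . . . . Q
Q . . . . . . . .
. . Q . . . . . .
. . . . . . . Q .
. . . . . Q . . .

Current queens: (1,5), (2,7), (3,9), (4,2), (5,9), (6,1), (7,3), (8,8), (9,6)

Same column: (3,9)–(5,9) (column 9).
Same diagonal: (1,5)–(4,2) (|1−4| = |5−2| = 3); (1,5)–(5,9) (|1−5| = |5−9| = 4).
Total attacking pairs: 3.

3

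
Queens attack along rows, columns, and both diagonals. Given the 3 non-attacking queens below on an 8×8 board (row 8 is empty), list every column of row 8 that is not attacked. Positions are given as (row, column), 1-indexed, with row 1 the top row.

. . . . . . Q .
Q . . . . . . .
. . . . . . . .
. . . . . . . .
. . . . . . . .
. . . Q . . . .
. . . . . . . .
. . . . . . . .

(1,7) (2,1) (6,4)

(1,7) attacks row 8 at column 7.
(2,1) attacks row 8 at column 1 and diagonals 7.
(6,4) attacks row 8 at column 4 and diagonals 2, 6.
Attacked columns: {1, 2, 4, 6, 7}. Safe: {3, 5, 8}.

columns 3, 5, 8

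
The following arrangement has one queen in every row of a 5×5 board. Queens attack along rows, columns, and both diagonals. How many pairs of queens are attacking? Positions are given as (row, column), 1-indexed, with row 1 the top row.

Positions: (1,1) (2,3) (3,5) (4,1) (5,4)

Same column: (1,1)–(4,1) (column 1).
Same diagonal: (2,3)–(4,1) (|2−4| = |3−1| = 2).
Total attacking pairs: 2.

2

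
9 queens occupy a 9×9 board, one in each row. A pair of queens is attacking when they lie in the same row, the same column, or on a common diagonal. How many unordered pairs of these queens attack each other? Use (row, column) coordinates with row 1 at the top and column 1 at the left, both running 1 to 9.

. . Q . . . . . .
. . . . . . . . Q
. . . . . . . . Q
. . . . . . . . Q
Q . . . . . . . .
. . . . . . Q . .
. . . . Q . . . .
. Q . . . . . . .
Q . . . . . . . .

7

Same column: (2,9)–(3,9) (column 9); (2,9)–(4,9) (column 9); (3,9)–(4,9) (column 9); (5,1)–(9,1) (column 1).
Same diagonal: (3,9)–(7,5) (|3−7| = |9−5| = 4); (4,9)–(6,7) (|4−6| = |9−7| = 2); (8,2)–(9,1) (|8−9| = |2−1| = 1).
Total attacking pairs: 7.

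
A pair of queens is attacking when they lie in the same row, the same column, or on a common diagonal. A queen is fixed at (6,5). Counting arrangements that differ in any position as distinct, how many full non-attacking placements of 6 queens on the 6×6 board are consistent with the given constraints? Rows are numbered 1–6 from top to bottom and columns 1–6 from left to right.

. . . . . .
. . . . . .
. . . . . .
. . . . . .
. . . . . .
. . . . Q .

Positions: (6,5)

1

Branch on row 1: col 1 → 0; col 2 → 1; col 3 → 0; col 4 → 0; col 6 → 0.
Sum: 0 + 1 + 0 + 0 + 0 = 1.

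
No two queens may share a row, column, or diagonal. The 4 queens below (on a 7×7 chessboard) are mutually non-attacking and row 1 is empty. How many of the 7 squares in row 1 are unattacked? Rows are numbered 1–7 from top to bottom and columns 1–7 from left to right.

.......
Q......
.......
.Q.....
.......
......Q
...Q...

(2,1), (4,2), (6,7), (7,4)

2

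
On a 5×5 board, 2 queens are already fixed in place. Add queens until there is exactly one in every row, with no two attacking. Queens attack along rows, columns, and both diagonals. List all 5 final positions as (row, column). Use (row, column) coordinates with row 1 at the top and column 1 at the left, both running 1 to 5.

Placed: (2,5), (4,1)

(1,2) (2,5) (3,3) (4,1) (5,4)

Row 1: attacked by (2,5)→{4,5}; (4,1)→{1,4}. Safe: 2, 3. Place at column 2.
Row 3: attacked by (1,2)→{2,4}; (2,5)→{4,5}; (4,1)→{1,2}. Safe: 3. Place at column 3.
Row 5: attacked by (1,2)→{2}; (2,5)→{2,5}; (3,3)→{1,3,5}; (4,1)→{1,2}. Safe: 4. Place at column 4.
Columns [2, 5, 3, 1, 4], r−c [-1, -3, 0, 3, 1], r+c [3, 7, 6, 5, 9] are all distinct, so no two queens attack.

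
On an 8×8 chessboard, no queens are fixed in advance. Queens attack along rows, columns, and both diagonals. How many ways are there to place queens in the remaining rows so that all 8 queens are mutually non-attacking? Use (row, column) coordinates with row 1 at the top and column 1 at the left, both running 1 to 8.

92

Branch on row 1: col 1 → 4; col 2 → 8; col 3 → 16; col 4 → 18; col 5 → 18; col 6 → 16; col 7 → 8; col 8 → 4.
Sum: 4 + 8 + 16 + 18 + 18 + 16 + 8 + 4 = 92.
(This is the classic 8-queens count.)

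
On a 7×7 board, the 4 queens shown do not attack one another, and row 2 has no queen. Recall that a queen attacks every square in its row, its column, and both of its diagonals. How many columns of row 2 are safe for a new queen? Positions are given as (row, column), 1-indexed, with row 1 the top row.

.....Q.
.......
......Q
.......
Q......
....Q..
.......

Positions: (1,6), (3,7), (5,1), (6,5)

2

(1,6) attacks row 2 at column 6 and diagonals 5, 7.
(3,7) attacks row 2 at column 7 and diagonals 6.
(5,1) attacks row 2 at column 1 and diagonals 4.
(6,5) attacks row 2 at column 5 and diagonals 1.
Attacked columns: {1, 4, 5, 6, 7}. Safe: {2, 3}.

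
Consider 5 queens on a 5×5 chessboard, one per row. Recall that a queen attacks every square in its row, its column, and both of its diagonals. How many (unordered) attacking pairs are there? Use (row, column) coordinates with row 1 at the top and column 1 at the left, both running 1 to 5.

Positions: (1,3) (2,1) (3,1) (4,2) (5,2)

Same column: (2,1)–(3,1) (column 1); (4,2)–(5,2) (column 2).
Same diagonal: (1,3)–(3,1) (|1−3| = |3−1| = 2); (3,1)–(4,2) (|3−4| = |1−2| = 1).
Total attacking pairs: 4.

4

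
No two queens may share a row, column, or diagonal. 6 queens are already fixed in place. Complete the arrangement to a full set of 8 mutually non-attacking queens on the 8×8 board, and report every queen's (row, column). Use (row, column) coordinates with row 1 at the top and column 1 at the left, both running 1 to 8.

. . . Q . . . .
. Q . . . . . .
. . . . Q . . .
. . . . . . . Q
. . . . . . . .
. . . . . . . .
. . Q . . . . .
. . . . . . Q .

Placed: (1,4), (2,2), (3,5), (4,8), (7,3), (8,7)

(1,4) (2,2) (3,5) (4,8) (5,6) (6,1) (7,3) (8,7)

Row 5: attacked by (1,4)→{4,8}; (2,2)→{2,5}; (3,5)→{3,5,7}; (4,8)→{7,8}; (7,3)→{1,3,5}; (8,7)→{4,7}. Safe: 6. Place at column 6.
Row 6: attacked by (1,4)→{4}; (2,2)→{2,6}; (3,5)→{2,5,8}; (4,8)→{6,8}; (5,6)→{5,6,7}; (7,3)→{2,3,4}; (8,7)→{5,7}. Safe: 1. Place at column 1.
Columns [4, 2, 5, 8, 6, 1, 3, 7], r−c [-3, 0, -2, -4, -1, 5, 4, 1], r+c [5, 4, 8, 12, 11, 7, 10, 15] are all distinct, so no two queens attack.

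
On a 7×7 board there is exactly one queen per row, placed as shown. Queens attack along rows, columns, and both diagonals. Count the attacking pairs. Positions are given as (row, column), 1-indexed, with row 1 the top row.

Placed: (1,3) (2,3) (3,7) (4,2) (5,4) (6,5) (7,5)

Same column: (1,3)–(2,3) (column 3); (6,5)–(7,5) (column 5).
Same diagonal: (4,2)–(7,5) (|4−7| = |2−5| = 3); (5,4)–(6,5) (|5−6| = |4−5| = 1).
Total attacking pairs: 4.

4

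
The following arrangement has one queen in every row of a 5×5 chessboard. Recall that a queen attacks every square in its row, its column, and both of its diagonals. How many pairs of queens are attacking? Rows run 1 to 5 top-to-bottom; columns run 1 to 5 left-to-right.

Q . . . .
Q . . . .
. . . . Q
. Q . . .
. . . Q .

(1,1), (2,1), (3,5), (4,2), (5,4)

Same column: (1,1)–(2,1) (column 1).
Same diagonal: (2,1)–(5,4) (|2−5| = |1−4| = 3).
Total attacking pairs: 2.

2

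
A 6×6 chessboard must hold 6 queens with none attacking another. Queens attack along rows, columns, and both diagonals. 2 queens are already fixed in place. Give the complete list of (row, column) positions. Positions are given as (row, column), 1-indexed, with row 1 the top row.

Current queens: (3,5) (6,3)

(1,4) (2,1) (3,5) (4,2) (5,6) (6,3)

Row 1: attacked by (3,5)→{3,5}; (6,3)→{3}. Safe: 1, 2, 4, 6. Place at column 4.
Row 2: attacked by (1,4)→{3,4,5}; (3,5)→{4,5,6}; (6,3)→{3}. Safe: 1, 2. Place at column 1.
Row 4: attacked by (1,4)→{1,4}; (2,1)→{1,3}; (3,5)→{4,5,6}; (6,3)→{1,3,5}. Safe: 2. Place at column 2.
Row 5: attacked by (1,4)→{4}; (2,1)→{1,4}; (3,5)→{3,5}; (4,2)→{1,2,3}; (6,3)→{2,3,4}. Safe: 6. Place at column 6.
Columns [4, 1, 5, 2, 6, 3], r−c [-3, 1, -2, 2, -1, 3], r+c [5, 3, 8, 6, 11, 9] are all distinct, so no two queens attack.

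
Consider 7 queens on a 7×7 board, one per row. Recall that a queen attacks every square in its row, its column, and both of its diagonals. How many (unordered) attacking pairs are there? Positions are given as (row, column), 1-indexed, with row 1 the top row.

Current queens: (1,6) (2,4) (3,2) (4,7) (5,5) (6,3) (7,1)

0

All columns are distinct and no two queens satisfy |Δrow| = |Δcol|, so no pair attacks.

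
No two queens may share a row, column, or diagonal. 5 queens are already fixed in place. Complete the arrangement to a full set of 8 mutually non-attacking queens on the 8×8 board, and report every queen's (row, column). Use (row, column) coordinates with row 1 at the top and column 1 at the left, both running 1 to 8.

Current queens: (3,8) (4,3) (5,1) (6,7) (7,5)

(1,4) (2,6) (3,8) (4,3) (5,1) (6,7) (7,5) (8,2)

Row 1: attacked by (3,8)→{6,8}; (4,3)→{3,6}; (5,1)→{1,5}; (6,7)→{2,7}; (7,5)→{5}. Safe: 4. Place at column 4.
Row 2: attacked by (1,4)→{3,4,5}; (3,8)→{7,8}; (4,3)→{1,3,5}; (5,1)→{1,4}; (6,7)→{3,7}; (7,5)→{5}. Safe: 2, 6. Place at column 6.
Row 8: attacked by (1,4)→{4}; (2,6)→{6}; (3,8)→{3,8}; (4,3)→{3,7}; (5,1)→{1,4}; (6,7)→{5,7}; (7,5)→{4,5,6}. Safe: 2. Place at column 2.
Columns [4, 6, 8, 3, 1, 7, 5, 2], r−c [-3, -4, -5, 1, 4, -1, 2, 6], r+c [5, 8, 11, 7, 6, 13, 12, 10] are all distinct, so no two queens attack.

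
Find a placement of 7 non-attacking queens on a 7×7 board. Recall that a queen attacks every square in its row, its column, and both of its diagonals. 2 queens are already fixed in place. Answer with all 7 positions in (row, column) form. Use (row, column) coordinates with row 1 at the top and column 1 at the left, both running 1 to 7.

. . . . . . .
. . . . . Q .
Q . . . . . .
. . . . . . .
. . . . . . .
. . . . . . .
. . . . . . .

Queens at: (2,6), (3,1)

Row 1: attacked by (2,6)→{5,6,7}; (3,1)→{1,3}. Safe: 2, 4. Place at column 4.
Row 4: attacked by (1,4)→{1,4,7}; (2,6)→{4,6}; (3,1)→{1,2}. Safe: 3, 5. Place at column 3.
Row 5: attacked by (1,4)→{4}; (2,6)→{3,6}; (3,1)→{1,3}; (4,3)→{2,3,4}. Safe: 5, 7. Place at column 5.
Row 6: attacked by (1,4)→{4}; (2,6)→{2,6}; (3,1)→{1,4}; (4,3)→{1,3,5}; (5,5)→{4,5,6}. Safe: 7. Place at column 7.
Row 7: attacked by (1,4)→{4}; (2,6)→{1,6}; (3,1)→{1,5}; (4,3)→{3,6}; (5,5)→{3,5,7}; (6,7)→{6,7}. Safe: 2. Place at column 2.
Columns [4, 6, 1, 3, 5, 7, 2], r−c [-3, -4, 2, 1, 0, -1, 5], r+c [5, 8, 4, 7, 10, 13, 9] are all distinct, so no two queens attack.

(1,4) (2,6) (3,1) (4,3) (5,5) (6,7) (7,2)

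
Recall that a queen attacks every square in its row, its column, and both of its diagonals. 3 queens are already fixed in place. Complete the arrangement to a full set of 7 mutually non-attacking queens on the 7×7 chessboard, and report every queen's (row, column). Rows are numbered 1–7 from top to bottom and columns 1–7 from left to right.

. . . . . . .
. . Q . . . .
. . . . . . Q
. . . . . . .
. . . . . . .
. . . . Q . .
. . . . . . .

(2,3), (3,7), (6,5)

Row 1: attacked by (2,3)→{2,3,4}; (3,7)→{5,7}; (6,5)→{5}. Safe: 1, 6. Place at column 6.
Row 4: attacked by (1,6)→{3,6}; (2,3)→{1,3,5}; (3,7)→{6,7}; (6,5)→{3,5,7}. Safe: 2, 4. Place at column 4.
Row 5: attacked by (1,6)→{2,6}; (2,3)→{3,6}; (3,7)→{5,7}; (4,4)→{3,4,5}; (6,5)→{4,5,6}. Safe: 1. Place at column 1.
Row 7: attacked by (1,6)→{6}; (2,3)→{3}; (3,7)→{3,7}; (4,4)→{1,4,7}; (5,1)→{1,3}; (6,5)→{4,5,6}. Safe: 2. Place at column 2.
Columns [6, 3, 7, 4, 1, 5, 2], r−c [-5, -1, -4, 0, 4, 1, 5], r+c [7, 5, 10, 8, 6, 11, 9] are all distinct, so no two queens attack.

(1,6) (2,3) (3,7) (4,4) (5,1) (6,5) (7,2)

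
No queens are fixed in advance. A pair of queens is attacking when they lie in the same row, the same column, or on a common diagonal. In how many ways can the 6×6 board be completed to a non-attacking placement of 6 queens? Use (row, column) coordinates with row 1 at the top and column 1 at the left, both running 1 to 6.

Branch on row 1: col 1 → 0; col 2 → 1; col 3 → 1; col 4 → 1; col 5 → 1; col 6 → 0.
Sum: 0 + 1 + 1 + 1 + 1 + 0 = 4.
(This is the classic 6-queens count.)

4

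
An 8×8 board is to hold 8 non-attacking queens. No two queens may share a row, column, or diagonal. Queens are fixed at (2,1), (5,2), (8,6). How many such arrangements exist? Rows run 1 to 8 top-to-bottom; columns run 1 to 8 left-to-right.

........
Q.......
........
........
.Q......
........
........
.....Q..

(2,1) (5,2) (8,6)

Branch on row 1: col 3 → 0; col 4 → 1; col 5 → 1; col 7 → 0; col 8 → 0.
Sum: 0 + 1 + 1 + 0 + 0 = 2.

2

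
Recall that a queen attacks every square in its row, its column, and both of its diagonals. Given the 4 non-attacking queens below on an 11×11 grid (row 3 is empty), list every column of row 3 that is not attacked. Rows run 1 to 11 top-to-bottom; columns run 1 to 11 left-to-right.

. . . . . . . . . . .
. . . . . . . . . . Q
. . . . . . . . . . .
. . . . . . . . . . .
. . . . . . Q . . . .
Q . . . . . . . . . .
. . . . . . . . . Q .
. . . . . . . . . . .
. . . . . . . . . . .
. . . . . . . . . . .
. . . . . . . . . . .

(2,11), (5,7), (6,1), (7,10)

columns 2, 3, 8

(2,11) attacks row 3 at column 11 and diagonals 10.
(5,7) attacks row 3 at column 7 and diagonals 5, 9.
(6,1) attacks row 3 at column 1 and diagonals 4.
(7,10) attacks row 3 at column 10 and diagonals 6.
Attacked columns: {1, 4, 5, 6, 7, 9, 10, 11}. Safe: {2, 3, 8}.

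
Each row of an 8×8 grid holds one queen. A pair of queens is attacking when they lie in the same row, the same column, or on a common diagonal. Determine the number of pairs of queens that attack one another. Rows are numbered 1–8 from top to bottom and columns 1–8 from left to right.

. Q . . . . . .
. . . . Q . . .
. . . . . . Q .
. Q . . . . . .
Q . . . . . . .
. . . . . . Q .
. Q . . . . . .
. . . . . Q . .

7

Same column: (1,2)–(4,2) (column 2); (1,2)–(7,2) (column 2); (3,7)–(6,7) (column 7); (4,2)–(7,2) (column 2).
Same diagonal: (1,2)–(6,7) (|1−6| = |2−7| = 5); (4,2)–(5,1) (|4−5| = |2−1| = 1); (4,2)–(8,6) (|4−8| = |2−6| = 4).
Total attacking pairs: 7.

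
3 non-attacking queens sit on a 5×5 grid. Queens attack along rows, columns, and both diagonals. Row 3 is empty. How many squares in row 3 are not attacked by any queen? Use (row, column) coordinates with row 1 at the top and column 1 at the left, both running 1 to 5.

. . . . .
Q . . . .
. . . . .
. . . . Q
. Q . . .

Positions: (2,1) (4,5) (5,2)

(2,1) attacks row 3 at column 1 and diagonals 2.
(4,5) attacks row 3 at column 5 and diagonals 4.
(5,2) attacks row 3 at column 2 and diagonals 4.
Attacked columns: {1, 2, 4, 5}. Safe: {3}.

1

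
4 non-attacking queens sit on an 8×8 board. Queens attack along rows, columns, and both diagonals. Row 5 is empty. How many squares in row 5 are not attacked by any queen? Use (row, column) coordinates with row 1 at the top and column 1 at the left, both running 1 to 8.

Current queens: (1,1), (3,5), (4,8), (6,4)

2

(1,1) attacks row 5 at column 1 and diagonals 5.
(3,5) attacks row 5 at column 5 and diagonals 3, 7.
(4,8) attacks row 5 at column 8 and diagonals 7.
(6,4) attacks row 5 at column 4 and diagonals 3, 5.
Attacked columns: {1, 3, 4, 5, 7, 8}. Safe: {2, 6}.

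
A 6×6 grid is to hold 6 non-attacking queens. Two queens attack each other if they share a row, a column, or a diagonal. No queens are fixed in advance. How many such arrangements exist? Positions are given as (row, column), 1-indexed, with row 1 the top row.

4

Branch on row 1: col 1 → 0; col 2 → 1; col 3 → 1; col 4 → 1; col 5 → 1; col 6 → 0.
Sum: 0 + 1 + 1 + 1 + 1 + 0 = 4.
(This is the classic 6-queens count.)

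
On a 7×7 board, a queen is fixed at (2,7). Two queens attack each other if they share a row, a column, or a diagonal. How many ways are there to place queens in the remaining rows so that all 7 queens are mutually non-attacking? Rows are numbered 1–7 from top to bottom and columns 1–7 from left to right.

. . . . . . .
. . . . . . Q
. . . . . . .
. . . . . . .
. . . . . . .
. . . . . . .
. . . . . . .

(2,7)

Branch on row 1: col 1 → 0; col 2 → 1; col 3 → 2; col 4 → 2; col 5 → 2.
Sum: 0 + 1 + 2 + 2 + 2 = 7.

7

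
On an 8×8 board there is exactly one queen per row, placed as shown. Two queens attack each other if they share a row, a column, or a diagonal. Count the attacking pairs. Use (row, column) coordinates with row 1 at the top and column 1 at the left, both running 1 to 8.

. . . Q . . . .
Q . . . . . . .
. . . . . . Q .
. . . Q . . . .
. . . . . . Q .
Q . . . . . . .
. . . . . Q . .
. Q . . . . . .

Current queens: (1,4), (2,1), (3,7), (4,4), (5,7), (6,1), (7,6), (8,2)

Same column: (1,4)–(4,4) (column 4); (2,1)–(6,1) (column 1); (3,7)–(5,7) (column 7).
Same diagonal: (2,1)–(7,6) (|2−7| = |1−6| = 5); (3,7)–(8,2) (|3−8| = |7−2| = 5).
Total attacking pairs: 5.

5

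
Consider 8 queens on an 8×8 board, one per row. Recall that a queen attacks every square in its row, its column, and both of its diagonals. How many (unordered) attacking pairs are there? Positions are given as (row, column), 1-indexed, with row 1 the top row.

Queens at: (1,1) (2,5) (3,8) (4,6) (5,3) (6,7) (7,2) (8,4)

All columns are distinct and no two queens satisfy |Δrow| = |Δcol|, so no pair attacks.

0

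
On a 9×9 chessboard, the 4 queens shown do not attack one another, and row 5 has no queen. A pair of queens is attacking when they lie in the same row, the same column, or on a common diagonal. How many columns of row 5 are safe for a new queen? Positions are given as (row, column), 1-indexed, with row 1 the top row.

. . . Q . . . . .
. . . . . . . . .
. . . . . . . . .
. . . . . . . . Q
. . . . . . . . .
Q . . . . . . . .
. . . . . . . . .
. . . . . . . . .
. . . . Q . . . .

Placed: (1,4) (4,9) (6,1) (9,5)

(1,4) attacks row 5 at column 4 and diagonals 8.
(4,9) attacks row 5 at column 9 and diagonals 8.
(6,1) attacks row 5 at column 1 and diagonals 2.
(9,5) attacks row 5 at column 5 and diagonals 1, 9.
Attacked columns: {1, 2, 4, 5, 8, 9}. Safe: {3, 6, 7}.

3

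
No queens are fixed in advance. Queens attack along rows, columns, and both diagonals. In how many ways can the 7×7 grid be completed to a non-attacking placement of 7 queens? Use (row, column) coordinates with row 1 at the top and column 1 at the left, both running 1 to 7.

Branch on row 1: col 1 → 4; col 2 → 7; col 3 → 6; col 4 → 6; col 5 → 6; col 6 → 7; col 7 → 4.
Sum: 4 + 7 + 6 + 6 + 6 + 7 + 4 = 40.
(This is the classic 7-queens count.)

40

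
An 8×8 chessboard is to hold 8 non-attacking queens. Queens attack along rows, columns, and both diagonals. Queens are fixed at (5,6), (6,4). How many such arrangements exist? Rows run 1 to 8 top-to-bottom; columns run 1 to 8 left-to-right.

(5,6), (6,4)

Branch on row 1: col 1 → 0; col 3 → 2; col 5 → 0; col 7 → 1; col 8 → 0.
Sum: 0 + 2 + 0 + 1 + 0 = 3.

3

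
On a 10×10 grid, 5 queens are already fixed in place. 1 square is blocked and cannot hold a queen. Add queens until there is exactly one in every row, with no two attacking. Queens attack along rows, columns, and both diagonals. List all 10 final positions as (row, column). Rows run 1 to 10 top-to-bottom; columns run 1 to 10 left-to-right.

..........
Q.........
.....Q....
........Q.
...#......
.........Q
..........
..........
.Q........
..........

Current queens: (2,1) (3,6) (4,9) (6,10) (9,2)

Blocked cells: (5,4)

(1,3) (2,1) (3,6) (4,9) (5,5) (6,10) (7,8) (8,4) (9,2) (10,7)

Row 1: attacked by (2,1)→{1,2}; (3,6)→{4,6,8}; (4,9)→{6,9}; (6,10)→{5,10}; (9,2)→{2,10}. Safe: 3, 7. Place at column 3.
Row 5: attacked by (1,3)→{3,7}; (2,1)→{1,4}; (3,6)→{4,6,8}; (4,9)→{8,9,10}; (6,10)→{9,10}; (9,2)→{2,6}. Blocked: 4. Safe: 5. Place at column 5.
Row 7: attacked by (1,3)→{3,9}; (2,1)→{1,6}; (3,6)→{2,6,10}; (4,9)→{6,9}; (5,5)→{3,5,7}; (6,10)→{9,10}; (9,2)→{2,4}. Safe: 8. Place at column 8.
Row 8: attacked by (1,3)→{3,10}; (2,1)→{1,7}; (3,6)→{1,6}; (4,9)→{5,9}; (5,5)→{2,5,8}; (6,10)→{8,10}; (7,8)→{7,8,9}; (9,2)→{1,2,3}. Safe: 4. Place at column 4.
Row 10: attacked by (1,3)→{3}; (2,1)→{1,9}; (3,6)→{6}; (4,9)→{3,9}; (5,5)→{5,10}; (6,10)→{6,10}; (7,8)→{5,8}; (8,4)→{2,4,6}; (9,2)→{1,2,3}. Safe: 7. Place at column 7.
Columns [3, 1, 6, 9, 5, 10, 8, 4, 2, 7], r−c [-2, 1, -3, -5, 0, -4, -1, 4, 7, 3], r+c [4, 3, 9, 13, 10, 16, 15, 12, 11, 17] are all distinct, so no two queens attack.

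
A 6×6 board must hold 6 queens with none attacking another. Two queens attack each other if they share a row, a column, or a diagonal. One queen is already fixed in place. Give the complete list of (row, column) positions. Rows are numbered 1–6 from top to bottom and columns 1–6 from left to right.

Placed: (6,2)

Row 1: attacked by (6,2)→{2}. Safe: 1, 3, 4, 5, 6. Place at column 5.
Row 2: attacked by (1,5)→{4,5,6}; (6,2)→{2,6}. Safe: 1, 3. Place at column 3.
Row 3: attacked by (1,5)→{3,5}; (2,3)→{2,3,4}; (6,2)→{2,5}. Safe: 1, 6. Place at column 1.
Row 4: attacked by (1,5)→{2,5}; (2,3)→{1,3,5}; (3,1)→{1,2}; (6,2)→{2,4}. Safe: 6. Place at column 6.
Row 5: attacked by (1,5)→{1,5}; (2,3)→{3,6}; (3,1)→{1,3}; (4,6)→{5,6}; (6,2)→{1,2,3}. Safe: 4. Place at column 4.
Columns [5, 3, 1, 6, 4, 2], r−c [-4, -1, 2, -2, 1, 4], r+c [6, 5, 4, 10, 9, 8] are all distinct, so no two queens attack.

(1,5) (2,3) (3,1) (4,6) (5,4) (6,2)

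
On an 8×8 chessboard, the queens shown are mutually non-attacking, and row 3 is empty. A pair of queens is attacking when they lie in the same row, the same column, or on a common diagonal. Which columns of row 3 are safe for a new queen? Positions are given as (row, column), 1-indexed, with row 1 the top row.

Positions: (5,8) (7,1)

(5,8) attacks row 3 at column 8 and diagonals 6.
(7,1) attacks row 3 at column 1 and diagonals 5.
Attacked columns: {1, 5, 6, 8}. Safe: {2, 3, 4, 7}.

columns 2, 3, 4, 7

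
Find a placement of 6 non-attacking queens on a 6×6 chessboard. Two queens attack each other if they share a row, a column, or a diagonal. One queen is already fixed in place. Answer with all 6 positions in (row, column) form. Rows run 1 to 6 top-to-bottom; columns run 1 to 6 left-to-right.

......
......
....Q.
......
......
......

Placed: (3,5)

(1,4) (2,1) (3,5) (4,2) (5,6) (6,3)

Row 1: attacked by (3,5)→{3,5}. Safe: 1, 2, 4, 6. Place at column 4.
Row 2: attacked by (1,4)→{3,4,5}; (3,5)→{4,5,6}. Safe: 1, 2. Place at column 1.
Row 4: attacked by (1,4)→{1,4}; (2,1)→{1,3}; (3,5)→{4,5,6}. Safe: 2. Place at column 2.
Row 5: attacked by (1,4)→{4}; (2,1)→{1,4}; (3,5)→{3,5}; (4,2)→{1,2,3}. Safe: 6. Place at column 6.
Row 6: attacked by (1,4)→{4}; (2,1)→{1,5}; (3,5)→{2,5}; (4,2)→{2,4}; (5,6)→{5,6}. Safe: 3. Place at column 3.
Columns [4, 1, 5, 2, 6, 3], r−c [-3, 1, -2, 2, -1, 3], r+c [5, 3, 8, 6, 11, 9] are all distinct, so no two queens attack.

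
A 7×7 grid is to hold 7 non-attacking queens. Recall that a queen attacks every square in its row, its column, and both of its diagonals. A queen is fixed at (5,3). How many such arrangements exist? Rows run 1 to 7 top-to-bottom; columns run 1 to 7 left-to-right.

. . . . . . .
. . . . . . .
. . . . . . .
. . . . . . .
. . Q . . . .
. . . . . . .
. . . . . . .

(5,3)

6

Branch on row 1: col 1 → 1; col 2 → 1; col 4 → 1; col 5 → 2; col 6 → 1.
Sum: 1 + 1 + 1 + 2 + 1 = 6.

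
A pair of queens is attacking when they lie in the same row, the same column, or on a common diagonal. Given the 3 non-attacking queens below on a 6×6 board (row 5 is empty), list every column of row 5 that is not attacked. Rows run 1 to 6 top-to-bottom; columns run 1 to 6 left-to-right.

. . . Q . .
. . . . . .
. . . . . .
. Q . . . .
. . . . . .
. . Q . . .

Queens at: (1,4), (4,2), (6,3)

columns 5, 6

(1,4) attacks row 5 at column 4.
(4,2) attacks row 5 at column 2 and diagonals 1, 3.
(6,3) attacks row 5 at column 3 and diagonals 2, 4.
Attacked columns: {1, 2, 3, 4}. Safe: {5, 6}.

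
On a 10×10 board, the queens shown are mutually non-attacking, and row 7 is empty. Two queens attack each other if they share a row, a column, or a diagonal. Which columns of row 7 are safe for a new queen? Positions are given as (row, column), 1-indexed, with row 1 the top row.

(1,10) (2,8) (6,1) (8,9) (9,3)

columns 6, 7

(1,10) attacks row 7 at column 10 and diagonals 4.
(2,8) attacks row 7 at column 8 and diagonals 3.
(6,1) attacks row 7 at column 1 and diagonals 2.
(8,9) attacks row 7 at column 9 and diagonals 8, 10.
(9,3) attacks row 7 at column 3 and diagonals 1, 5.
Attacked columns: {1, 2, 3, 4, 5, 8, 9, 10}. Safe: {6, 7}.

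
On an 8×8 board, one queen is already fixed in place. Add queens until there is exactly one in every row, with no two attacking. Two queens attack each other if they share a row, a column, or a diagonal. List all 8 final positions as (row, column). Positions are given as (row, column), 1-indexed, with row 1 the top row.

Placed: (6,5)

Row 1: attacked by (6,5)→{5}. Safe: 1, 2, 3, 4, 6, 7, 8. Place at column 8.
Row 2: attacked by (1,8)→{7,8}; (6,5)→{1,5}. Safe: 2, 3, 4, 6. Place at column 3.
Row 3: attacked by (1,8)→{6,8}; (2,3)→{2,3,4}; (6,5)→{2,5,8}. Safe: 1, 7. Place at column 1.
Row 4: attacked by (1,8)→{5,8}; (2,3)→{1,3,5}; (3,1)→{1,2}; (6,5)→{3,5,7}. Safe: 4, 6. Place at column 6.
Row 5: attacked by (1,8)→{4,8}; (2,3)→{3,6}; (3,1)→{1,3}; (4,6)→{5,6,7}; (6,5)→{4,5,6}. Safe: 2. Place at column 2.
Row 7: attacked by (1,8)→{2,8}; (2,3)→{3,8}; (3,1)→{1,5}; (4,6)→{3,6}; (5,2)→{2,4}; (6,5)→{4,5,6}. Safe: 7. Place at column 7.
Row 8: attacked by (1,8)→{1,8}; (2,3)→{3}; (3,1)→{1,6}; (4,6)→{2,6}; (5,2)→{2,5}; (6,5)→{3,5,7}; (7,7)→{6,7,8}. Safe: 4. Place at column 4.
Columns [8, 3, 1, 6, 2, 5, 7, 4], r−c [-7, -1, 2, -2, 3, 1, 0, 4], r+c [9, 5, 4, 10, 7, 11, 14, 12] are all distinct, so no two queens attack.

(1,8) (2,3) (3,1) (4,6) (5,2) (6,5) (7,7) (8,4)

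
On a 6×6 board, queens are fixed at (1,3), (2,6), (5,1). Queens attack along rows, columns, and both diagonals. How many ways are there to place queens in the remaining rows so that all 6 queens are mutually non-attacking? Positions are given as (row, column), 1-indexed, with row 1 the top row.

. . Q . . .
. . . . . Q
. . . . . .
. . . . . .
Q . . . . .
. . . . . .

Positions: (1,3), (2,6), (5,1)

1

Branch on row 3: col 2 → 1; col 4 → 0.
Sum: 1 + 0 = 1.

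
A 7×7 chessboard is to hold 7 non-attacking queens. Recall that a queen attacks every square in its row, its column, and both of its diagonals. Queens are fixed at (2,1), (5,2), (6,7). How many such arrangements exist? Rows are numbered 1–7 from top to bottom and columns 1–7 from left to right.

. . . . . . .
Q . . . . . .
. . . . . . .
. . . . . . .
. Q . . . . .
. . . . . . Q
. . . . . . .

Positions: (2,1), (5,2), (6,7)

Branch on row 1: col 3 → 1; col 4 → 1; col 5 → 1.
Sum: 1 + 1 + 1 = 3.

3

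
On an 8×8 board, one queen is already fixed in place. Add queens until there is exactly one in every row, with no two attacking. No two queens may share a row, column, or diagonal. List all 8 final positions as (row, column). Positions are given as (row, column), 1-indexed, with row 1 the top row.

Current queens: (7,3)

(1,4) (2,6) (3,8) (4,2) (5,7) (6,1) (7,3) (8,5)

Row 1: attacked by (7,3)→{3}. Safe: 1, 2, 4, 5, 6, 7, 8. Place at column 4.
Row 2: attacked by (1,4)→{3,4,5}; (7,3)→{3,8}. Safe: 1, 2, 6, 7. Place at column 6.
Row 3: attacked by (1,4)→{2,4,6}; (2,6)→{5,6,7}; (7,3)→{3,7}. Safe: 1, 8. Place at column 8.
Row 4: attacked by (1,4)→{1,4,7}; (2,6)→{4,6,8}; (3,8)→{7,8}; (7,3)→{3,6}. Safe: 2, 5. Place at column 2.
Row 5: attacked by (1,4)→{4,8}; (2,6)→{3,6}; (3,8)→{6,8}; (4,2)→{1,2,3}; (7,3)→{1,3,5}. Safe: 7. Place at column 7.
Row 6: attacked by (1,4)→{4}; (2,6)→{2,6}; (3,8)→{5,8}; (4,2)→{2,4}; (5,7)→{6,7,8}; (7,3)→{2,3,4}. Safe: 1. Place at column 1.
Row 8: attacked by (1,4)→{4}; (2,6)→{6}; (3,8)→{3,8}; (4,2)→{2,6}; (5,7)→{4,7}; (6,1)→{1,3}; (7,3)→{2,3,4}. Safe: 5. Place at column 5.
Columns [4, 6, 8, 2, 7, 1, 3, 5], r−c [-3, -4, -5, 2, -2, 5, 4, 3], r+c [5, 8, 11, 6, 12, 7, 10, 13] are all distinct, so no two queens attack.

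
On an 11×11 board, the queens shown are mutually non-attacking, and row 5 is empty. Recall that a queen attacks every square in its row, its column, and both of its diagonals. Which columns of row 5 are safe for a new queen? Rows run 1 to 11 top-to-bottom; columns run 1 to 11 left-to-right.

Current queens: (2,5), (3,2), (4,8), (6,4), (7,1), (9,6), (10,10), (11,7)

(2,5) attacks row 5 at column 5 and diagonals 2, 8.
(3,2) attacks row 5 at column 2 and diagonals 4.
(4,8) attacks row 5 at column 8 and diagonals 7, 9.
(6,4) attacks row 5 at column 4 and diagonals 3, 5.
(7,1) attacks row 5 at column 1 and diagonals 3.
(9,6) attacks row 5 at column 6 and diagonals 2, 10.
(10,10) attacks row 5 at column 10 and diagonals 5.
(11,7) attacks row 5 at column 7 and diagonals 1.
Attacked columns: {1, 2, 3, 4, 5, 6, 7, 8, 9, 10}. Safe: {11}.

columns 11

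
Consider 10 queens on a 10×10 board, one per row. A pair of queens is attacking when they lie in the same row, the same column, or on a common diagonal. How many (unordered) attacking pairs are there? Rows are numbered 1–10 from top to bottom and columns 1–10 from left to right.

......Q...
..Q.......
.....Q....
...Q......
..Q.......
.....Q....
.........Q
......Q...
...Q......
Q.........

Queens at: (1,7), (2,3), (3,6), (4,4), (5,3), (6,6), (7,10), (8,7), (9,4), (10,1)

9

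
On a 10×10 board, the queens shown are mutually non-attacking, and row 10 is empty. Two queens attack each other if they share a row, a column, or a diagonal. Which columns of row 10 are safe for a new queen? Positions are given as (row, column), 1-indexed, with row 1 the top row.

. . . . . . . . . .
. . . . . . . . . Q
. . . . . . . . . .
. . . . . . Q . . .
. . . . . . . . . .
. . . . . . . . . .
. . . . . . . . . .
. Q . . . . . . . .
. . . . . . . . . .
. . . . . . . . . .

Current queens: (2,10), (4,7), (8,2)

columns 3, 5, 6, 8, 9

(2,10) attacks row 10 at column 10 and diagonals 2.
(4,7) attacks row 10 at column 7 and diagonals 1.
(8,2) attacks row 10 at column 2 and diagonals 4.
Attacked columns: {1, 2, 4, 7, 10}. Safe: {3, 5, 6, 8, 9}.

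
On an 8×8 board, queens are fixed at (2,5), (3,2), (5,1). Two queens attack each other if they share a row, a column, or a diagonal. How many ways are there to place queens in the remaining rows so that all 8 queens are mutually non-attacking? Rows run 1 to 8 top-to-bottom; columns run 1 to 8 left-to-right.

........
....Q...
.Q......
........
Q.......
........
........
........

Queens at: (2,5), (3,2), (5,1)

1

Branch on row 1: col 3 → 1; col 7 → 0; col 8 → 0.
Sum: 1 + 0 + 0 = 1.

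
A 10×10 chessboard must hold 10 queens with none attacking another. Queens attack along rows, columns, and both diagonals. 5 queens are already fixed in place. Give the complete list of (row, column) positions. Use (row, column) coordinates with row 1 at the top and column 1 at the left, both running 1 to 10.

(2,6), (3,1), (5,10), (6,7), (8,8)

Row 1: attacked by (2,6)→{5,6,7}; (3,1)→{1,3}; (5,10)→{6,10}; (6,7)→{2,7}; (8,8)→{1,8}. Safe: 4, 9. Place at column 9.
Row 4: attacked by (1,9)→{6,9}; (2,6)→{4,6,8}; (3,1)→{1,2}; (5,10)→{9,10}; (6,7)→{5,7,9}; (8,8)→{4,8}. Safe: 3. Place at column 3.
Row 7: attacked by (1,9)→{3,9}; (2,6)→{1,6}; (3,1)→{1,5}; (4,3)→{3,6}; (5,10)→{8,10}; (6,7)→{6,7,8}; (8,8)→{7,8,9}. Safe: 2, 4. Place at column 4.
Row 9: attacked by (1,9)→{1,9}; (2,6)→{6}; (3,1)→{1,7}; (4,3)→{3,8}; (5,10)→{6,10}; (6,7)→{4,7,10}; (7,4)→{2,4,6}; (8,8)→{7,8,9}. Safe: 5. Place at column 5.
Row 10: attacked by (1,9)→{9}; (2,6)→{6}; (3,1)→{1,8}; (4,3)→{3,9}; (5,10)→{5,10}; (6,7)→{3,7}; (7,4)→{1,4,7}; (8,8)→{6,8,10}; (9,5)→{4,5,6}. Safe: 2. Place at column 2.
Columns [9, 6, 1, 3, 10, 7, 4, 8, 5, 2], r−c [-8, -4, 2, 1, -5, -1, 3, 0, 4, 8], r+c [10, 8, 4, 7, 15, 13, 11, 16, 14, 12] are all distinct, so no two queens attack.

(1,9) (2,6) (3,1) (4,3) (5,10) (6,7) (7,4) (8,8) (9,5) (10,2)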